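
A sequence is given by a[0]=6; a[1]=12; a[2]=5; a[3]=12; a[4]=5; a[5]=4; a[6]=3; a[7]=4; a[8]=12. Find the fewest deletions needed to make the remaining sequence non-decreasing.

Fewest deletions = n − (longest non-decreasing subsequence).
i:      0  1  2  3  4  5  6  7  8
a[i]:   6 12  5 12  5  4  3  4 12
dp:     1  2  1  3  2  1  1  2  4
max dp = 4, so deletions = 9 − 4 = 5.

5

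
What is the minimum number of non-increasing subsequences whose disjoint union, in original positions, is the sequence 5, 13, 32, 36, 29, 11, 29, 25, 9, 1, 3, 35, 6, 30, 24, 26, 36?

6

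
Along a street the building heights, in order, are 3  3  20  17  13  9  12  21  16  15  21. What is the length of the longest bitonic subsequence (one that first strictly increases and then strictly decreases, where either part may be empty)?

6

inc[i] = longest strictly increasing subsequence ending at i; dec[i] = longest strictly decreasing subsequence starting at i:
i:      1  2  3  4  5  6  7  8  9 10 11
a[i]:   3  3 20 17 13  9 12 21 16 15 21
inc:    1  1  2  2  2  2  3  4  4  4  5
dec:    1  1  4  3  2  1  1  3  2  1  1
Best peak at i=8 (value 21): inc=4, dec=3, length 4+3−1 = 6.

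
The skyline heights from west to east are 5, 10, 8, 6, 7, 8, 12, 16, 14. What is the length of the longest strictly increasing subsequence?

6

Let dp[i] be the length of the longest such subsequence ending at index i:
i:      1  2  3  4  5  6  7  8  9
a[i]:   5 10  8  6  7  8 12 16 14
dp:     1  2  2  2  3  4  5  6  6
Maximum dp value is 6.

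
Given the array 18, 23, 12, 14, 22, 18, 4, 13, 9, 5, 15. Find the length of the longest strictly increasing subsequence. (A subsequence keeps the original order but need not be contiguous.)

3

Track the smallest tail for each achievable length (strict):
18 → extends → [18]
23 → extends → [18, 23]
12 → replaces 18 → [12, 23]
14 → replaces 23 → [12, 14]
22 → extends → [12, 14, 22]
18 → replaces 22 → [12, 14, 18]
4 → replaces 12 → [4, 14, 18]
13 → replaces 14 → [4, 13, 18]
9 → replaces 13 → [4, 9, 18]
5 → replaces 9 → [4, 5, 18]
15 → replaces 18 → [4, 5, 15]
Three tails, so the longest strictly increasing subsequence has length 3 (e.g. 12, 14, 22).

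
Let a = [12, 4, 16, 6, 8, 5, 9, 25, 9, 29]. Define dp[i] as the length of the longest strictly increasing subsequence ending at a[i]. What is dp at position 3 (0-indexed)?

2

dp[i] = 1 + max{dp[j] : j<i, a[j]<a[i]} (or 1 if no such j):
i:      0  1  2  3  4  5  6  7  8  9
a[i]:  12  4 16  6  8  5  9 25  9 29
dp:     1  1  2  2  3  2  4  5  4  6
At index 3 the value is 2.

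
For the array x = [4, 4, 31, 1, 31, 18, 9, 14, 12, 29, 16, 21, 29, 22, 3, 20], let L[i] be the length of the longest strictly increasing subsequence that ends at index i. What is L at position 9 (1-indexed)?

3

dp[i] = 1 + max{dp[j] : j<i, x[j]<x[i]} (or 1 if no such j):
i:      1  2  3  4  5  6  7  8  9 10 11 12 13 14 15 16
x[i]:   4  4 31  1 31 18  9 14 12 29 16 21 29 22  3 20
dp:     1  1  2  1  2  2  2  3  3  4  4  5  6  6  2  5
At index 9 the value is 3.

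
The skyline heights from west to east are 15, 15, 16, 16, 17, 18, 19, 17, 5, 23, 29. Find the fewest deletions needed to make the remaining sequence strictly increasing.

Fewest deletions = n − (longest strictly increasing subsequence).
i:      1  2  3  4  5  6  7  8  9 10 11
a[i]:  15 15 16 16 17 18 19 17  5 23 29
dp:     1  1  2  2  3  4  5  3  1  6  7
max dp = 7, so deletions = 11 − 7 = 4.

4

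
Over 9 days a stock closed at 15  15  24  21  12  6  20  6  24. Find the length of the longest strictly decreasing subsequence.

4

Let dp[i] be the longest strictly decreasing subsequence ending at i:
i:      1  2  3  4  5  6  7  8  9
a[i]:  15 15 24 21 12  6 20  6 24
dp:     1  1  1  2  3  4  3  4  1
Maximum is 4.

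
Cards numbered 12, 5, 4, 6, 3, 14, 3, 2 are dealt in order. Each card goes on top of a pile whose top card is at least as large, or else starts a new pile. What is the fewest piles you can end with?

Place each on the leftmost legal pile:
12 → new pile 1 (tops now [12])
5 → pile 1 (tops now [5])
4 → pile 1 (tops now [4])
6 → new pile 2 (tops now [4, 6])
3 → pile 1 (tops now [3, 6])
14 → new pile 3 (tops now [3, 6, 14])
3 → pile 1 (tops now [3, 6, 14])
2 → pile 1 (tops now [2, 6, 14])
Three piles.

3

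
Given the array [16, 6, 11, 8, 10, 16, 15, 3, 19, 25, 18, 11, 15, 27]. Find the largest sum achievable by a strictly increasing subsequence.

Let S[i] be the best sum of a strictly increasing subsequence ending at i:
i:       1   2   3   4   5   6   7   8   9  10  11  12  13  14
a[i]:   16   6  11   8  10  16  15   3  19  25  18  11  15  27
S:      16   6  17  14  24  40  39   3  59  84  58  35  50 111
Maximum is 111 (e.g. 6 + 8 + 10 + 16 + 19 + 25 + 27).

111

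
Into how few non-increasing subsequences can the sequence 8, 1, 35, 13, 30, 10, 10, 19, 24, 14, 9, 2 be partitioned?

The minimum number of non-increasing subsequences covering a sequence equals the length of its longest strictly increasing subsequence.
LIS length is 4 (e.g. 8, 13, 19, 24), so 4 piles are needed.

4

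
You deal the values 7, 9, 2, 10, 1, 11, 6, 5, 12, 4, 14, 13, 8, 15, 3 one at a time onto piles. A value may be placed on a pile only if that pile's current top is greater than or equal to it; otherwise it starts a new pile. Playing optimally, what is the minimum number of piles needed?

Place each on the leftmost legal pile:
7 → new pile 1 (tops now [7])
9 → new pile 2 (tops now [7, 9])
2 → pile 1 (tops now [2, 9])
10 → new pile 3 (tops now [2, 9, 10])
1 → pile 1 (tops now [1, 9, 10])
11 → new pile 4 (tops now [1, 9, 10, 11])
6 → pile 2 (tops now [1, 6, 10, 11])
5 → pile 2 (tops now [1, 5, 10, 11])
12 → new pile 5 (tops now [1, 5, 10, 11, 12])
4 → pile 2 (tops now [1, 4, 10, 11, 12])
14 → new pile 6 (tops now [1, 4, 10, 11, 12, 14])
13 → pile 6 (tops now [1, 4, 10, 11, 12, 13])
8 → pile 3 (tops now [1, 4, 8, 11, 12, 13])
15 → new pile 7 (tops now [1, 4, 8, 11, 12, 13, 15])
3 → pile 2 (tops now [1, 3, 8, 11, 12, 13, 15])
Seven piles.

7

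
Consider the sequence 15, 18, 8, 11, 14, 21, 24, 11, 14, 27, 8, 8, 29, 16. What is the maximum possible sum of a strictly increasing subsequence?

Let S[i] be the best sum of a strictly increasing subsequence ending at i:
i:       1   2   3   4   5   6   7   8   9  10  11  12  13  14
a[i]:   15  18   8  11  14  21  24  11  14  27   8   8  29  16
S:      15  33   8  19  33  54  78  19  33 105   8   8 134  49
Maximum is 134 (e.g. 8 + 11 + 14 + 21 + 24 + 27 + 29).

134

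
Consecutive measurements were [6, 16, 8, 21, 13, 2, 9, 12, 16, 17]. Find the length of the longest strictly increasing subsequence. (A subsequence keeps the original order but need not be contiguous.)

Track the smallest tail for each achievable length (strict):
6 → extends → [6]
16 → extends → [6, 16]
8 → replaces 16 → [6, 8]
21 → extends → [6, 8, 21]
13 → replaces 21 → [6, 8, 13]
2 → replaces 6 → [2, 8, 13]
9 → replaces 13 → [2, 8, 9]
12 → extends → [2, 8, 9, 12]
16 → extends → [2, 8, 9, 12, 16]
17 → extends → [2, 8, 9, 12, 16, 17]
Six tails, so the longest strictly increasing subsequence has length 6 (e.g. 6, 8, 9, 12, 16, 17).

6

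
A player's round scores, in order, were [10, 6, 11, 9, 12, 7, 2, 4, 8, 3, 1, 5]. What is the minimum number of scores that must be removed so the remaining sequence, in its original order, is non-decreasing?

Fewest deletions = n − (longest non-decreasing subsequence).
i:      1  2  3  4  5  6  7  8  9 10 11 12
a[i]:  10  6 11  9 12  7  2  4  8  3  1  5
dp:     1  1  2  2  3  2  1  2  3  2  1  3
max dp = 3, so deletions = 12 − 3 = 9.

9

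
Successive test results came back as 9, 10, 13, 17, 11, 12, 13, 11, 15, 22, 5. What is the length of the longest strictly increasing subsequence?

7

Let dp[i] be the length of the longest such subsequence ending at index i:
i:      1  2  3  4  5  6  7  8  9 10 11
a[i]:   9 10 13 17 11 12 13 11 15 22  5
dp:     1  2  3  4  3  4  5  3  6  7  1
Maximum dp value is 7.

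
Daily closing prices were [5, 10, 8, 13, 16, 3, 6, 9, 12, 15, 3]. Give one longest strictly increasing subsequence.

5, 8, 9, 12, 15

Patience tails give the LIS length; then backtrack through the dp parents:
5 → extends → [5]
10 → extends → [5, 10]
8 → replaces 10 → [5, 8]
13 → extends → [5, 8, 13]
16 → extends → [5, 8, 13, 16]
3 → replaces 5 → [3, 8, 13, 16]
6 → replaces 8 → [3, 6, 13, 16]
9 → replaces 13 → [3, 6, 9, 16]
12 → replaces 16 → [3, 6, 9, 12]
15 → extends → [3, 6, 9, 12, 15]
3 → already a tail → [3, 6, 9, 12, 15]
Length 5; one witness is 5, 8, 9, 12, 15.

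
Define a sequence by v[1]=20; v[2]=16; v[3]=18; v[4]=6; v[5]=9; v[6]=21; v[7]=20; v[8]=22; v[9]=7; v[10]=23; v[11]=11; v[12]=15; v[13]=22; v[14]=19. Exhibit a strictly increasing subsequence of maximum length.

Patience tails give the LIS length; then backtrack through the dp parents:
20 → extends → [20]
16 → replaces 20 → [16]
18 → extends → [16, 18]
6 → replaces 16 → [6, 18]
9 → replaces 18 → [6, 9]
21 → extends → [6, 9, 21]
20 → replaces 21 → [6, 9, 20]
22 → extends → [6, 9, 20, 22]
7 → replaces 9 → [6, 7, 20, 22]
23 → extends → [6, 7, 20, 22, 23]
11 → replaces 20 → [6, 7, 11, 22, 23]
15 → replaces 22 → [6, 7, 11, 15, 23]
22 → replaces 23 → [6, 7, 11, 15, 22]
19 → replaces 22 → [6, 7, 11, 15, 19]
Length 5; one witness is 16, 18, 21, 22, 23.

16, 18, 21, 22, 23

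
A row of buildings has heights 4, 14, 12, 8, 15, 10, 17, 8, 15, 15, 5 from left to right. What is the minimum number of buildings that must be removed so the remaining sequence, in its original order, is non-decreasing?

6

Fewest deletions = n − (longest non-decreasing subsequence).
Patience tails:
4 → extends → [4]
14 → extends → [4, 14]
12 → replaces 14 → [4, 12]
8 → replaces 12 → [4, 8]
15 → extends → [4, 8, 15]
10 → replaces 15 → [4, 8, 10]
17 → extends → [4, 8, 10, 17]
8 → replaces 10 → [4, 8, 8, 17]
15 → replaces 17 → [4, 8, 8, 15]
15 → extends → [4, 8, 8, 15, 15]
5 → replaces 8 → [4, 5, 8, 15, 15]
Longest non-decreasing subsequence has length 5, so deletions = 11 − 5 = 6.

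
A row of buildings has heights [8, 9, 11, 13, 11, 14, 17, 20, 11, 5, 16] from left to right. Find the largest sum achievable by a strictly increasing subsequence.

Let S[i] be the best sum of a strictly increasing subsequence ending at i:
i:      1  2  3  4  5  6  7  8  9 10 11
a[i]:   8  9 11 13 11 14 17 20 11  5 16
S:      8 17 28 41 28 55 72 92 28  5 71
Maximum is 92 (e.g. 8 + 9 + 11 + 13 + 14 + 17 + 20).

92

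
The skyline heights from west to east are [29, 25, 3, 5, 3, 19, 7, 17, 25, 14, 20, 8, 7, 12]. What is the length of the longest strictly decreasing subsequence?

7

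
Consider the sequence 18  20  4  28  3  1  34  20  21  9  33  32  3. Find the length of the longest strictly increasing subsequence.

4

Track the smallest tail for each achievable length (strict):
18 → extends → [18]
20 → extends → [18, 20]
4 → replaces 18 → [4, 20]
28 → extends → [4, 20, 28]
3 → replaces 4 → [3, 20, 28]
1 → replaces 3 → [1, 20, 28]
34 → extends → [1, 20, 28, 34]
20 → already a tail → [1, 20, 28, 34]
21 → replaces 28 → [1, 20, 21, 34]
9 → replaces 20 → [1, 9, 21, 34]
33 → replaces 34 → [1, 9, 21, 33]
32 → replaces 33 → [1, 9, 21, 32]
3 → replaces 9 → [1, 3, 21, 32]
Four tails, so the longest strictly increasing subsequence has length 4 (e.g. 18, 20, 28, 34).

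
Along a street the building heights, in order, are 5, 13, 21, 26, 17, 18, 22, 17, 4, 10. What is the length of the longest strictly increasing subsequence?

5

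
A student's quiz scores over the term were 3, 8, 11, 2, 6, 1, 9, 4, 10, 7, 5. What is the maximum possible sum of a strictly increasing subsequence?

Let S[i] be the best sum of a strictly increasing subsequence ending at i:
i:      1  2  3  4  5  6  7  8  9 10 11
a[i]:   3  8 11  2  6  1  9  4 10  7  5
S:      3 11 22  2  9  1 20  7 30 16 12
Maximum is 30 (e.g. 3 + 8 + 9 + 10).

30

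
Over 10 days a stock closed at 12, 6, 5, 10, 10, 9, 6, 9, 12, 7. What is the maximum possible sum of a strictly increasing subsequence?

Let S[i] be the best sum of a strictly increasing subsequence ending at i:
i:      1  2  3  4  5  6  7  8  9 10
a[i]:  12  6  5 10 10  9  6  9 12  7
S:     12  6  5 16 16 15 11 20 32 18
Maximum is 32 (e.g. 5 + 6 + 9 + 12).

32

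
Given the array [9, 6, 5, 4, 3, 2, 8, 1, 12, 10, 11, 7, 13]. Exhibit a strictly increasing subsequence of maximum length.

6, 8, 10, 11, 13

Patience tails give the LIS length; then backtrack through the dp parents:
9 → extends → [9]
6 → replaces 9 → [6]
5 → replaces 6 → [5]
4 → replaces 5 → [4]
3 → replaces 4 → [3]
2 → replaces 3 → [2]
8 → extends → [2, 8]
1 → replaces 2 → [1, 8]
12 → extends → [1, 8, 12]
10 → replaces 12 → [1, 8, 10]
11 → extends → [1, 8, 10, 11]
7 → replaces 8 → [1, 7, 10, 11]
13 → extends → [1, 7, 10, 11, 13]
Length 5; one witness is 6, 8, 10, 11, 13.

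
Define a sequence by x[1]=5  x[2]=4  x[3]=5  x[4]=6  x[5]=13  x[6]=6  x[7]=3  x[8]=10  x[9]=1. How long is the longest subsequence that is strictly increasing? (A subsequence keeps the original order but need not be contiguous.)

4

Let dp[i] be the length of the longest such subsequence ending at index i:
i:      1  2  3  4  5  6  7  8  9
x[i]:   5  4  5  6 13  6  3 10  1
dp:     1  1  2  3  4  3  1  4  1
Maximum dp value is 4.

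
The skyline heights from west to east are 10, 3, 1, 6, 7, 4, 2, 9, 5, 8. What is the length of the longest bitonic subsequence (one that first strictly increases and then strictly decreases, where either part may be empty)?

5

inc[i] = longest strictly increasing subsequence ending at i; dec[i] = longest strictly decreasing subsequence starting at i:
i:      1  2  3  4  5  6  7  8  9 10
a[i]:  10  3  1  6  7  4  2  9  5  8
inc:    1  1  1  2  3  2  2  4  3  4
dec:    4  2  1  3  3  2  1  2  1  1
Best peak at i=5 (value 7): inc=3, dec=3, length 3+3−1 = 5.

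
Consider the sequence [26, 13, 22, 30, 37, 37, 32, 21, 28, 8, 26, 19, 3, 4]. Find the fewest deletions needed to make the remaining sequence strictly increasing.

10

Fewest deletions = n − (longest strictly increasing subsequence).
Patience tails:
26 → extends → [26]
13 → replaces 26 → [13]
22 → extends → [13, 22]
30 → extends → [13, 22, 30]
37 → extends → [13, 22, 30, 37]
37 → already a tail → [13, 22, 30, 37]
32 → replaces 37 → [13, 22, 30, 32]
21 → replaces 22 → [13, 21, 30, 32]
28 → replaces 30 → [13, 21, 28, 32]
8 → replaces 13 → [8, 21, 28, 32]
26 → replaces 28 → [8, 21, 26, 32]
19 → replaces 21 → [8, 19, 26, 32]
3 → replaces 8 → [3, 19, 26, 32]
4 → replaces 19 → [3, 4, 26, 32]
Longest strictly increasing subsequence has length 4, so deletions = 14 − 4 = 10.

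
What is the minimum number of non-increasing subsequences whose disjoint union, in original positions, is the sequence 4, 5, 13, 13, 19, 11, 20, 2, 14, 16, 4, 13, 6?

5

Place each on the leftmost legal pile:
4 → new pile 1 (tops now [4])
5 → new pile 2 (tops now [4, 5])
13 → new pile 3 (tops now [4, 5, 13])
13 → pile 3 (tops now [4, 5, 13])
19 → new pile 4 (tops now [4, 5, 13, 19])
11 → pile 3 (tops now [4, 5, 11, 19])
20 → new pile 5 (tops now [4, 5, 11, 19, 20])
2 → pile 1 (tops now [2, 5, 11, 19, 20])
14 → pile 4 (tops now [2, 5, 11, 14, 20])
16 → pile 5 (tops now [2, 5, 11, 14, 16])
4 → pile 2 (tops now [2, 4, 11, 14, 16])
13 → pile 4 (tops now [2, 4, 11, 13, 16])
6 → pile 3 (tops now [2, 4, 6, 13, 16])
Five piles.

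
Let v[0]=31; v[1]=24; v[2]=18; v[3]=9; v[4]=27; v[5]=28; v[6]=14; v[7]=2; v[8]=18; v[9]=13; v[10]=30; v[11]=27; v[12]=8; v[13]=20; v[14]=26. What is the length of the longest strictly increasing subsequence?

5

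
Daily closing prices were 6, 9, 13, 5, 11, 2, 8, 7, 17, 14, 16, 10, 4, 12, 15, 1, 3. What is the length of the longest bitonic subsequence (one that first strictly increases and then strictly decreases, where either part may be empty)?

8

inc[i] = longest strictly increasing subsequence ending at i; dec[i] = longest strictly decreasing subsequence starting at i:
i:      1  2  3  4  5  6  7  8  9 10 11 12 13 14 15 16 17
a[i]:   6  9 13  5 11  2  8  7 17 14 16 10  4 12 15  1  3
inc:    1  2  3  1  3  1  2  2  4  4  5  3  2  4  5  1  2
dec:    4  5  6  3  5  2  4  3  5  4  4  3  2  2  2  1  1
Best peak at i=3 (value 13): inc=3, dec=6, length 3+6−1 = 8.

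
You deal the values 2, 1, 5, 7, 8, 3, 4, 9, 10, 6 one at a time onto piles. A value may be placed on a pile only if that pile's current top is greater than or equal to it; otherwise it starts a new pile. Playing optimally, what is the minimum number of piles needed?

6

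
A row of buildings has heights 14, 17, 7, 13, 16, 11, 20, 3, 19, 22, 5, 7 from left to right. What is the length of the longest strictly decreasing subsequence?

4

Let dp[i] be the longest strictly decreasing subsequence ending at i:
i:      1  2  3  4  5  6  7  8  9 10 11 12
a[i]:  14 17  7 13 16 11 20  3 19 22  5  7
dp:     1  1  2  2  2  3  1  4  2  1  4  4
Maximum is 4.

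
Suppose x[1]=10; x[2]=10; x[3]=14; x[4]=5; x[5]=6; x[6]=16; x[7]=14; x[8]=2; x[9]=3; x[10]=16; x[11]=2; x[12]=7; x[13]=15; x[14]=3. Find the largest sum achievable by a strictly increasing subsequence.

41

Let S[i] be the best sum of a strictly increasing subsequence ending at i:
i:      1  2  3  4  5  6  7  8  9 10 11 12 13 14
x[i]:  10 10 14  5  6 16 14  2  3 16  2  7 15  3
S:     10 10 24  5 11 40 25  2  5 41  2 18 40  5
Maximum is 41 (e.g. 5 + 6 + 14 + 16).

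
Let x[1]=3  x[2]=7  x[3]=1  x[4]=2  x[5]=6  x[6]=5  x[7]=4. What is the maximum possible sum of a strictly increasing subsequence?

10

Let S[i] be the best sum of a strictly increasing subsequence ending at i:
i:      1  2  3  4  5  6  7
x[i]:   3  7  1  2  6  5  4
S:      3 10  1  3  9  8  7
Maximum is 10 (e.g. 3 + 7).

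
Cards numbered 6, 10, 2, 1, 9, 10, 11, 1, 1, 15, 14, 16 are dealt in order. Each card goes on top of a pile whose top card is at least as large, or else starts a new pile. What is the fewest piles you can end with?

6

Place each on the leftmost legal pile:
6 → new pile 1 (tops now [6])
10 → new pile 2 (tops now [6, 10])
2 → pile 1 (tops now [2, 10])
1 → pile 1 (tops now [1, 10])
9 → pile 2 (tops now [1, 9])
10 → new pile 3 (tops now [1, 9, 10])
11 → new pile 4 (tops now [1, 9, 10, 11])
1 → pile 1 (tops now [1, 9, 10, 11])
1 → pile 1 (tops now [1, 9, 10, 11])
15 → new pile 5 (tops now [1, 9, 10, 11, 15])
14 → pile 5 (tops now [1, 9, 10, 11, 14])
16 → new pile 6 (tops now [1, 9, 10, 11, 14, 16])
Six piles.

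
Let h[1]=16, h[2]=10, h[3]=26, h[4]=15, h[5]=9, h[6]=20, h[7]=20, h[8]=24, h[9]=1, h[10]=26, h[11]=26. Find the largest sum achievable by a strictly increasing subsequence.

95

Let S[i] be the best sum of a strictly increasing subsequence ending at i:
i:      1  2  3  4  5  6  7  8  9 10 11
h[i]:  16 10 26 15  9 20 20 24  1 26 26
S:     16 10 42 25  9 45 45 69  1 95 95
Maximum is 95 (e.g. 10 + 15 + 20 + 24 + 26).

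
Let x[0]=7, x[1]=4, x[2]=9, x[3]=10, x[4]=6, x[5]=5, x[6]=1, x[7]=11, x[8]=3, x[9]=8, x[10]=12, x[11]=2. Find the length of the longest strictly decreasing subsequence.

Negate each value so 'decreasing' becomes 'increasing', then run patience tails on the negated sequence:
-7 → extends → [-7]
-4 → extends → [-7, -4]
-9 → replaces -7 → [-9, -4]
-10 → replaces -9 → [-10, -4]
-6 → replaces -4 → [-10, -6]
-5 → extends → [-10, -6, -5]
-1 → extends → [-10, -6, -5, -1]
-11 → replaces -10 → [-11, -6, -5, -1]
-3 → replaces -1 → [-11, -6, -5, -3]
-8 → replaces -6 → [-11, -8, -5, -3]
-12 → replaces -11 → [-12, -8, -5, -3]
-2 → extends → [-12, -8, -5, -3, -2]
Five tails, so the longest strictly decreasing subsequence of the original has length 5.

5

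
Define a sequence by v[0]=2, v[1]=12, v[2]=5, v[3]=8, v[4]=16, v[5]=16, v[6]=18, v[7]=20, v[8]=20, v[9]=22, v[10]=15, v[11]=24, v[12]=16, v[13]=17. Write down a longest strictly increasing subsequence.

2, 5, 8, 16, 18, 20, 22, 24

Patience tails give the LIS length; then backtrack through the dp parents:
2 → extends → [2]
12 → extends → [2, 12]
5 → replaces 12 → [2, 5]
8 → extends → [2, 5, 8]
16 → extends → [2, 5, 8, 16]
16 → already a tail → [2, 5, 8, 16]
18 → extends → [2, 5, 8, 16, 18]
20 → extends → [2, 5, 8, 16, 18, 20]
20 → already a tail → [2, 5, 8, 16, 18, 20]
22 → extends → [2, 5, 8, 16, 18, 20, 22]
15 → replaces 16 → [2, 5, 8, 15, 18, 20, 22]
24 → extends → [2, 5, 8, 15, 18, 20, 22, 24]
16 → replaces 18 → [2, 5, 8, 15, 16, 20, 22, 24]
17 → replaces 20 → [2, 5, 8, 15, 16, 17, 22, 24]
Length 8; one witness is 2, 5, 8, 16, 18, 20, 22, 24.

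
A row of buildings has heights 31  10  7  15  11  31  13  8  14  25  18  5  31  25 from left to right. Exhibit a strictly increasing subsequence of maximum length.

Patience tails give the LIS length; then backtrack through the dp parents:
31 → extends → [31]
10 → replaces 31 → [10]
7 → replaces 10 → [7]
15 → extends → [7, 15]
11 → replaces 15 → [7, 11]
31 → extends → [7, 11, 31]
13 → replaces 31 → [7, 11, 13]
8 → replaces 11 → [7, 8, 13]
14 → extends → [7, 8, 13, 14]
25 → extends → [7, 8, 13, 14, 25]
18 → replaces 25 → [7, 8, 13, 14, 18]
5 → replaces 7 → [5, 8, 13, 14, 18]
31 → extends → [5, 8, 13, 14, 18, 31]
25 → replaces 31 → [5, 8, 13, 14, 18, 25]
Length 6; one witness is 10, 11, 13, 14, 25, 31.

10, 11, 13, 14, 25, 31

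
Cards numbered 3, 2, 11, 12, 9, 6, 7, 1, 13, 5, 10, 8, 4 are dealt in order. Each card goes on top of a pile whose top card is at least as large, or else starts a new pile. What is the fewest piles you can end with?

Place each on the leftmost legal pile:
3 → new pile 1 (tops now [3])
2 → pile 1 (tops now [2])
11 → new pile 2 (tops now [2, 11])
12 → new pile 3 (tops now [2, 11, 12])
9 → pile 2 (tops now [2, 9, 12])
6 → pile 2 (tops now [2, 6, 12])
7 → pile 3 (tops now [2, 6, 7])
1 → pile 1 (tops now [1, 6, 7])
13 → new pile 4 (tops now [1, 6, 7, 13])
5 → pile 2 (tops now [1, 5, 7, 13])
10 → pile 4 (tops now [1, 5, 7, 10])
8 → pile 4 (tops now [1, 5, 7, 8])
4 → pile 2 (tops now [1, 4, 7, 8])
Four piles.

4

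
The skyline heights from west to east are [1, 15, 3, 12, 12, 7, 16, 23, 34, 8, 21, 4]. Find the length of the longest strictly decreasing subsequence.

4

Negate each value so 'decreasing' becomes 'increasing', then run patience tails on the negated sequence:
-1 → extends → [-1]
-15 → replaces -1 → [-15]
-3 → extends → [-15, -3]
-12 → replaces -3 → [-15, -12]
-12 → already a tail → [-15, -12]
-7 → extends → [-15, -12, -7]
-16 → replaces -15 → [-16, -12, -7]
-23 → replaces -16 → [-23, -12, -7]
-34 → replaces -23 → [-34, -12, -7]
-8 → replaces -7 → [-34, -12, -8]
-21 → replaces -12 → [-34, -21, -8]
-4 → extends → [-34, -21, -8, -4]
Four tails, so the longest strictly decreasing subsequence of the original has length 4.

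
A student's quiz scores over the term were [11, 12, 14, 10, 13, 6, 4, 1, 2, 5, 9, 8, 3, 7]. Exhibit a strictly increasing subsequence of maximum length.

Patience tails give the LIS length; then backtrack through the dp parents:
11 → extends → [11]
12 → extends → [11, 12]
14 → extends → [11, 12, 14]
10 → replaces 11 → [10, 12, 14]
13 → replaces 14 → [10, 12, 13]
6 → replaces 10 → [6, 12, 13]
4 → replaces 6 → [4, 12, 13]
1 → replaces 4 → [1, 12, 13]
2 → replaces 12 → [1, 2, 13]
5 → replaces 13 → [1, 2, 5]
9 → extends → [1, 2, 5, 9]
8 → replaces 9 → [1, 2, 5, 8]
3 → replaces 5 → [1, 2, 3, 8]
7 → replaces 8 → [1, 2, 3, 7]
Length 4; one witness is 1, 2, 5, 9.

1, 2, 5, 9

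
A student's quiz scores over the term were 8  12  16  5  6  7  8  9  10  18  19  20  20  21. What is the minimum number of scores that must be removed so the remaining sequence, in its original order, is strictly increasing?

Fewest deletions = n − (longest strictly increasing subsequence).
Patience tails:
8 → extends → [8]
12 → extends → [8, 12]
16 → extends → [8, 12, 16]
5 → replaces 8 → [5, 12, 16]
6 → replaces 12 → [5, 6, 16]
7 → replaces 16 → [5, 6, 7]
8 → extends → [5, 6, 7, 8]
9 → extends → [5, 6, 7, 8, 9]
10 → extends → [5, 6, 7, 8, 9, 10]
18 → extends → [5, 6, 7, 8, 9, 10, 18]
19 → extends → [5, 6, 7, 8, 9, 10, 18, 19]
20 → extends → [5, 6, 7, 8, 9, 10, 18, 19, 20]
20 → already a tail → [5, 6, 7, 8, 9, 10, 18, 19, 20]
21 → extends → [5, 6, 7, 8, 9, 10, 18, 19, 20, 21]
Longest strictly increasing subsequence has length 10, so deletions = 14 − 10 = 4.

4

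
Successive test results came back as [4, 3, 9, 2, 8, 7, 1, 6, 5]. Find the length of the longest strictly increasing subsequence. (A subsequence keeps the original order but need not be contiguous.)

2

Let dp[i] be the length of the longest such subsequence ending at index i:
i:     1 2 3 4 5 6 7 8 9
a[i]:  4 3 9 2 8 7 1 6 5
dp:    1 1 2 1 2 2 1 2 2
Maximum dp value is 2.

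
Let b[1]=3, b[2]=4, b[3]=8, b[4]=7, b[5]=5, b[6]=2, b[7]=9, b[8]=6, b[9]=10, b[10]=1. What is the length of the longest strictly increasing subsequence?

5

Track the smallest tail for each achievable length (strict):
3 → extends → [3]
4 → extends → [3, 4]
8 → extends → [3, 4, 8]
7 → replaces 8 → [3, 4, 7]
5 → replaces 7 → [3, 4, 5]
2 → replaces 3 → [2, 4, 5]
9 → extends → [2, 4, 5, 9]
6 → replaces 9 → [2, 4, 5, 6]
10 → extends → [2, 4, 5, 6, 10]
1 → replaces 2 → [1, 4, 5, 6, 10]
Five tails, so the longest strictly increasing subsequence has length 5 (e.g. 3, 4, 8, 9, 10).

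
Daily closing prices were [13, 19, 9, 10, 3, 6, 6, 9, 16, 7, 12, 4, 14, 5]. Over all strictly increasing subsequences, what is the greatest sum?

45

Let S[i] be the best sum of a strictly increasing subsequence ending at i:
i:      1  2  3  4  5  6  7  8  9 10 11 12 13 14
a[i]:  13 19  9 10  3  6  6  9 16  7 12  4 14  5
S:     13 32  9 19  3  9  9 18 35 16 31  7 45 12
Maximum is 45 (e.g. 9 + 10 + 12 + 14).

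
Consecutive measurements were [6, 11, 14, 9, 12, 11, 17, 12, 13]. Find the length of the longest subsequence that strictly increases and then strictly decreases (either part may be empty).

inc[i] = longest strictly increasing subsequence ending at i; dec[i] = longest strictly decreasing subsequence starting at i:
i:      1  2  3  4  5  6  7  8  9
a[i]:   6 11 14  9 12 11 17 12 13
inc:    1  2  3  2  3  3  4  4  5
dec:    1  2  3  1  2  1  2  1  1
Best peak at i=3 (value 14): inc=3, dec=3, length 3+3−1 = 5.

5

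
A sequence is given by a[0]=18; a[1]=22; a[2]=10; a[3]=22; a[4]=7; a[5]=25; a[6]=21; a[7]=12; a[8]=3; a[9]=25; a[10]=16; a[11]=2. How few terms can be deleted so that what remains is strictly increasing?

9

Fewest deletions = n − (longest strictly increasing subsequence).
Patience tails:
18 → extends → [18]
22 → extends → [18, 22]
10 → replaces 18 → [10, 22]
22 → already a tail → [10, 22]
7 → replaces 10 → [7, 22]
25 → extends → [7, 22, 25]
21 → replaces 22 → [7, 21, 25]
12 → replaces 21 → [7, 12, 25]
3 → replaces 7 → [3, 12, 25]
25 → already a tail → [3, 12, 25]
16 → replaces 25 → [3, 12, 16]
2 → replaces 3 → [2, 12, 16]
Longest strictly increasing subsequence has length 3, so deletions = 12 − 3 = 9.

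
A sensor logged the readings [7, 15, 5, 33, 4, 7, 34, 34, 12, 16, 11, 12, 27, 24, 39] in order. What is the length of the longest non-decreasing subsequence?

6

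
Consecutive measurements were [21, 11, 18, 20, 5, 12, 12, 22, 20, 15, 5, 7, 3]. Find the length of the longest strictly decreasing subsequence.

Let dp[i] be the longest strictly decreasing subsequence ending at i:
i:      1  2  3  4  5  6  7  8  9 10 11 12 13
a[i]:  21 11 18 20  5 12 12 22 20 15  5  7  3
dp:     1  2  2  2  3  3  3  1  2  3  4  4  5
Maximum is 5.

5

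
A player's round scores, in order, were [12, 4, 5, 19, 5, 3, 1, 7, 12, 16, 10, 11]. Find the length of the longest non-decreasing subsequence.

Track the smallest tail for each achievable length (allowing ties):
12 → extends → [12]
4 → replaces 12 → [4]
5 → extends → [4, 5]
19 → extends → [4, 5, 19]
5 → replaces 19 → [4, 5, 5]
3 → replaces 4 → [3, 5, 5]
1 → replaces 3 → [1, 5, 5]
7 → extends → [1, 5, 5, 7]
12 → extends → [1, 5, 5, 7, 12]
16 → extends → [1, 5, 5, 7, 12, 16]
10 → replaces 12 → [1, 5, 5, 7, 10, 16]
11 → replaces 16 → [1, 5, 5, 7, 10, 11]
Six tails, so the longest non-decreasing subsequence has length 6 (e.g. 4, 5, 5, 7, 12, 16).

6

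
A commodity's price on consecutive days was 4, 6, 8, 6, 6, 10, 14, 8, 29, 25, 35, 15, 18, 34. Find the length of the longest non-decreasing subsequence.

Track the smallest tail for each achievable length (allowing ties):
4 → extends → [4]
6 → extends → [4, 6]
8 → extends → [4, 6, 8]
6 → replaces 8 → [4, 6, 6]
6 → extends → [4, 6, 6, 6]
10 → extends → [4, 6, 6, 6, 10]
14 → extends → [4, 6, 6, 6, 10, 14]
8 → replaces 10 → [4, 6, 6, 6, 8, 14]
29 → extends → [4, 6, 6, 6, 8, 14, 29]
25 → replaces 29 → [4, 6, 6, 6, 8, 14, 25]
35 → extends → [4, 6, 6, 6, 8, 14, 25, 35]
15 → replaces 25 → [4, 6, 6, 6, 8, 14, 15, 35]
18 → replaces 35 → [4, 6, 6, 6, 8, 14, 15, 18]
34 → extends → [4, 6, 6, 6, 8, 14, 15, 18, 34]
Nine tails, so the longest non-decreasing subsequence has length 9 (e.g. 4, 6, 6, 6, 10, 14, 15, 18, 34).

9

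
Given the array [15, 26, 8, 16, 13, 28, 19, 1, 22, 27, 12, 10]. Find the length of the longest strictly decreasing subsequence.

5

Let dp[i] be the longest strictly decreasing subsequence ending at i:
i:      1  2  3  4  5  6  7  8  9 10 11 12
a[i]:  15 26  8 16 13 28 19  1 22 27 12 10
dp:     1  1  2  2  3  1  2  4  2  2  4  5
Maximum is 5.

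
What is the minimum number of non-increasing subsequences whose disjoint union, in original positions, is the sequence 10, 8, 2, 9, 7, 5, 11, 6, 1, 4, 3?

Place each on the leftmost legal pile:
10 → new pile 1 (tops now [10])
8 → pile 1 (tops now [8])
2 → pile 1 (tops now [2])
9 → new pile 2 (tops now [2, 9])
7 → pile 2 (tops now [2, 7])
5 → pile 2 (tops now [2, 5])
11 → new pile 3 (tops now [2, 5, 11])
6 → pile 3 (tops now [2, 5, 6])
1 → pile 1 (tops now [1, 5, 6])
4 → pile 2 (tops now [1, 4, 6])
3 → pile 2 (tops now [1, 3, 6])
Three piles.

3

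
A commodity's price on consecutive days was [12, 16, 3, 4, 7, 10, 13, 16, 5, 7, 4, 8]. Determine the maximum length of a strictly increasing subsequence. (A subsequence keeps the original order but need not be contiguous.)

Let dp[i] be the length of the longest such subsequence ending at index i:
i:      1  2  3  4  5  6  7  8  9 10 11 12
a[i]:  12 16  3  4  7 10 13 16  5  7  4  8
dp:     1  2  1  2  3  4  5  6  3  4  2  5
Maximum dp value is 6.

6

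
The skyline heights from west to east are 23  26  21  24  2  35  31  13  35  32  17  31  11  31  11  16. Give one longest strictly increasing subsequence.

Patience tails give the LIS length; then backtrack through the dp parents:
23 → extends → [23]
26 → extends → [23, 26]
21 → replaces 23 → [21, 26]
24 → replaces 26 → [21, 24]
2 → replaces 21 → [2, 24]
35 → extends → [2, 24, 35]
31 → replaces 35 → [2, 24, 31]
13 → replaces 24 → [2, 13, 31]
35 → extends → [2, 13, 31, 35]
32 → replaces 35 → [2, 13, 31, 32]
17 → replaces 31 → [2, 13, 17, 32]
31 → replaces 32 → [2, 13, 17, 31]
11 → replaces 13 → [2, 11, 17, 31]
31 → already a tail → [2, 11, 17, 31]
11 → already a tail → [2, 11, 17, 31]
16 → replaces 17 → [2, 11, 16, 31]
Length 4; one witness is 23, 26, 31, 35.

23, 26, 31, 35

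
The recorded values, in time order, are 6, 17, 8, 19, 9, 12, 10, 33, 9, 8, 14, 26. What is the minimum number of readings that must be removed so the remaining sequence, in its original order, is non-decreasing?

6

Fewest deletions = n − (longest non-decreasing subsequence).
i:      1  2  3  4  5  6  7  8  9 10 11 12
a[i]:   6 17  8 19  9 12 10 33  9  8 14 26
dp:     1  2  2  3  3  4  4  5  4  3  5  6
max dp = 6, so deletions = 12 − 6 = 6.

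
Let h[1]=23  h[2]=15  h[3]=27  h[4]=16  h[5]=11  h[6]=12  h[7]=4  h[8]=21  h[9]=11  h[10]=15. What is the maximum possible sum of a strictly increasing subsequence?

52

Let S[i] be the best sum of a strictly increasing subsequence ending at i:
i:      1  2  3  4  5  6  7  8  9 10
h[i]:  23 15 27 16 11 12  4 21 11 15
S:     23 15 50 31 11 23  4 52 15 38
Maximum is 52 (e.g. 15 + 16 + 21).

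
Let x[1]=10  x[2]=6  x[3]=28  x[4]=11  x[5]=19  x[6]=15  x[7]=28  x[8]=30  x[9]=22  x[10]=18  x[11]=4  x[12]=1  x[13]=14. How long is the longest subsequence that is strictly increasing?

5

Track the smallest tail for each achievable length (strict):
10 → extends → [10]
6 → replaces 10 → [6]
28 → extends → [6, 28]
11 → replaces 28 → [6, 11]
19 → extends → [6, 11, 19]
15 → replaces 19 → [6, 11, 15]
28 → extends → [6, 11, 15, 28]
30 → extends → [6, 11, 15, 28, 30]
22 → replaces 28 → [6, 11, 15, 22, 30]
18 → replaces 22 → [6, 11, 15, 18, 30]
4 → replaces 6 → [4, 11, 15, 18, 30]
1 → replaces 4 → [1, 11, 15, 18, 30]
14 → replaces 15 → [1, 11, 14, 18, 30]
Five tails, so the longest strictly increasing subsequence has length 5 (e.g. 10, 11, 19, 28, 30).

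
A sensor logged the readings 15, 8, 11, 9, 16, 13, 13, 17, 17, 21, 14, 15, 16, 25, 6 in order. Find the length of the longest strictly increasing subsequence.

7

Let dp[i] be the length of the longest such subsequence ending at index i:
i:      1  2  3  4  5  6  7  8  9 10 11 12 13 14 15
a[i]:  15  8 11  9 16 13 13 17 17 21 14 15 16 25  6
dp:     1  1  2  2  3  3  3  4  4  5  4  5  6  7  1
Maximum dp value is 7.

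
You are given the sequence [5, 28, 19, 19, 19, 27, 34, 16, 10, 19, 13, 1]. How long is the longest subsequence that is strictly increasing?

4

Track the smallest tail for each achievable length (strict):
5 → extends → [5]
28 → extends → [5, 28]
19 → replaces 28 → [5, 19]
19 → already a tail → [5, 19]
19 → already a tail → [5, 19]
27 → extends → [5, 19, 27]
34 → extends → [5, 19, 27, 34]
16 → replaces 19 → [5, 16, 27, 34]
10 → replaces 16 → [5, 10, 27, 34]
19 → replaces 27 → [5, 10, 19, 34]
13 → replaces 19 → [5, 10, 13, 34]
1 → replaces 5 → [1, 10, 13, 34]
Four tails, so the longest strictly increasing subsequence has length 4 (e.g. 5, 19, 27, 34).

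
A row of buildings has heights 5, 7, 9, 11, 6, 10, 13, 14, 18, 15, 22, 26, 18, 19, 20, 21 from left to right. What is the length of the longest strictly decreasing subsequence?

2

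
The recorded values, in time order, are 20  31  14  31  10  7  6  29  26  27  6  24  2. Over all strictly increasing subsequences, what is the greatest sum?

Let S[i] be the best sum of a strictly increasing subsequence ending at i:
i:      1  2  3  4  5  6  7  8  9 10 11 12 13
a[i]:  20 31 14 31 10  7  6 29 26 27  6 24  2
S:     20 51 14 51 10  7  6 49 46 73  6 44  2
Maximum is 73 (e.g. 20 + 26 + 27).

73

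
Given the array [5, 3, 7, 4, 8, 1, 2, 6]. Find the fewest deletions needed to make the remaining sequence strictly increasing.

Fewest deletions = n − (longest strictly increasing subsequence).
Patience tails:
5 → extends → [5]
3 → replaces 5 → [3]
7 → extends → [3, 7]
4 → replaces 7 → [3, 4]
8 → extends → [3, 4, 8]
1 → replaces 3 → [1, 4, 8]
2 → replaces 4 → [1, 2, 8]
6 → replaces 8 → [1, 2, 6]
Longest strictly increasing subsequence has length 3, so deletions = 8 − 3 = 5.

5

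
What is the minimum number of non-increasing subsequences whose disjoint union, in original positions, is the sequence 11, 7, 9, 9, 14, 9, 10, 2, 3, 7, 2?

Place each on the leftmost legal pile:
11 → new pile 1 (tops now [11])
7 → pile 1 (tops now [7])
9 → new pile 2 (tops now [7, 9])
9 → pile 2 (tops now [7, 9])
14 → new pile 3 (tops now [7, 9, 14])
9 → pile 2 (tops now [7, 9, 14])
10 → pile 3 (tops now [7, 9, 10])
2 → pile 1 (tops now [2, 9, 10])
3 → pile 2 (tops now [2, 3, 10])
7 → pile 3 (tops now [2, 3, 7])
2 → pile 1 (tops now [2, 3, 7])
Three piles.

3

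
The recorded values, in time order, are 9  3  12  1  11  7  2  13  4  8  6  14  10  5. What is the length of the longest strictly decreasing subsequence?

5

Negate each value so 'decreasing' becomes 'increasing', then run patience tails on the negated sequence:
-9 → extends → [-9]
-3 → extends → [-9, -3]
-12 → replaces -9 → [-12, -3]
-1 → extends → [-12, -3, -1]
-11 → replaces -3 → [-12, -11, -1]
-7 → replaces -1 → [-12, -11, -7]
-2 → extends → [-12, -11, -7, -2]
-13 → replaces -12 → [-13, -11, -7, -2]
-4 → replaces -2 → [-13, -11, -7, -4]
-8 → replaces -7 → [-13, -11, -8, -4]
-6 → replaces -4 → [-13, -11, -8, -6]
-14 → replaces -13 → [-14, -11, -8, -6]
-10 → replaces -8 → [-14, -11, -10, -6]
-5 → extends → [-14, -11, -10, -6, -5]
Five tails, so the longest strictly decreasing subsequence of the original has length 5.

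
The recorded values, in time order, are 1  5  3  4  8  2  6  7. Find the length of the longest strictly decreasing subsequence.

Negate each value so 'decreasing' becomes 'increasing', then run patience tails on the negated sequence:
-1 → extends → [-1]
-5 → replaces -1 → [-5]
-3 → extends → [-5, -3]
-4 → replaces -3 → [-5, -4]
-8 → replaces -5 → [-8, -4]
-2 → extends → [-8, -4, -2]
-6 → replaces -4 → [-8, -6, -2]
-7 → replaces -6 → [-8, -7, -2]
Three tails, so the longest strictly decreasing subsequence of the original has length 3.

3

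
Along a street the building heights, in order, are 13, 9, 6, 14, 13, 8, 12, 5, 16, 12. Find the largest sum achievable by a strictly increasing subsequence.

43

Let S[i] be the best sum of a strictly increasing subsequence ending at i:
i:      1  2  3  4  5  6  7  8  9 10
a[i]:  13  9  6 14 13  8 12  5 16 12
S:     13  9  6 27 22 14 26  5 43 26
Maximum is 43 (e.g. 13 + 14 + 16).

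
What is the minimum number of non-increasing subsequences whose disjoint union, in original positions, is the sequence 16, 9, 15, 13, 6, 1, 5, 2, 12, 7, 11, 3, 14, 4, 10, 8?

Place each on the leftmost legal pile:
16 → new pile 1 (tops now [16])
9 → pile 1 (tops now [9])
15 → new pile 2 (tops now [9, 15])
13 → pile 2 (tops now [9, 13])
6 → pile 1 (tops now [6, 13])
1 → pile 1 (tops now [1, 13])
5 → pile 2 (tops now [1, 5])
2 → pile 2 (tops now [1, 2])
12 → new pile 3 (tops now [1, 2, 12])
7 → pile 3 (tops now [1, 2, 7])
11 → new pile 4 (tops now [1, 2, 7, 11])
3 → pile 3 (tops now [1, 2, 3, 11])
14 → new pile 5 (tops now [1, 2, 3, 11, 14])
4 → pile 4 (tops now [1, 2, 3, 4, 14])
10 → pile 5 (tops now [1, 2, 3, 4, 10])
8 → pile 5 (tops now [1, 2, 3, 4, 8])
Five piles.

5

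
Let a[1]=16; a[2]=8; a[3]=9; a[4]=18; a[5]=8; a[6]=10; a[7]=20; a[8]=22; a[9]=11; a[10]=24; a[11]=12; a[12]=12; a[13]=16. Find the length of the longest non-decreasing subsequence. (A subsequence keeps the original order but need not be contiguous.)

7

Let dp[i] be the length of the longest such subsequence ending at index i:
i:      1  2  3  4  5  6  7  8  9 10 11 12 13
a[i]:  16  8  9 18  8 10 20 22 11 24 12 12 16
dp:     1  1  2  3  2  3  4  5  4  6  5  6  7
Maximum dp value is 7.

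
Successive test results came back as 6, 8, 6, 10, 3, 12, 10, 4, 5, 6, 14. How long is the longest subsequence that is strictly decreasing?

3

Let dp[i] be the longest strictly decreasing subsequence ending at i:
i:      1  2  3  4  5  6  7  8  9 10 11
a[i]:   6  8  6 10  3 12 10  4  5  6 14
dp:     1  1  2  1  3  1  2  3  3  3  1
Maximum is 3.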